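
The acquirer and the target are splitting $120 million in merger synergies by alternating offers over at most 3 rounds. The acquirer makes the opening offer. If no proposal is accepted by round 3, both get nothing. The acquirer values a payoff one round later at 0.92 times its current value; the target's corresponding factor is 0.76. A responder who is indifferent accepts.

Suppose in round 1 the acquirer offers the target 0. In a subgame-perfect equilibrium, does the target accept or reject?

Round 3 (the acquirer proposes): the target will accept anything ≥ 0, so the acquirer offers 0 and keeps 120.
Round 2 (the target proposes): the acquirer can get 120 next round, worth 0.92 × 120 = 110.4 now. The target offers 110.4 and keeps 120 − 110.4 = 9.6.
So by rejecting in round 1, the target gets 9.6 next round, worth 0.76 × 9.6 = 7.296 now.
Offer 0 < 7.296, so the target rejects.

Reject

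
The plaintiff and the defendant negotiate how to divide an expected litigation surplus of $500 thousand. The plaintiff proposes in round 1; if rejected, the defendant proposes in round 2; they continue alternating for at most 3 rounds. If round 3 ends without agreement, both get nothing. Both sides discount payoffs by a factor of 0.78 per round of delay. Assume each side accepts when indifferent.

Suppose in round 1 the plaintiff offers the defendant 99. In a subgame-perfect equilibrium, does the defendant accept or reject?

Work out the defendant's continuation value if the offer is rejected.
Round 3 (the plaintiff proposes): the defendant will accept anything ≥ 0, so the plaintiff offers 0 and keeps 500.
Round 2 (the defendant proposes): the plaintiff can get 500 next round, worth 0.78 × 500 = 390 now; the defendant offers that and keeps 110.
So by rejecting in round 1, the defendant gets 110 next round, worth 0.78 × 110 = 85.8 now.
Offer 99 ≥ 85.8, so the defendant accepts.

Accept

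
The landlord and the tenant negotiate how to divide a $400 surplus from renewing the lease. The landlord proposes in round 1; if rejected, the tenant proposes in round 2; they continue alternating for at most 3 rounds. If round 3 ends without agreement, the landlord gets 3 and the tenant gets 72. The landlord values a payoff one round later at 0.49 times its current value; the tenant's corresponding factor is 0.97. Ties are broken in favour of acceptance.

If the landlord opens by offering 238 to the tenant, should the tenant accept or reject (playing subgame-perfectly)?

Accept

Round 3 (the landlord proposes): the tenant gets 72 if talks fail, so the landlord offers 72 and keeps 328.
Round 2 (the tenant proposes): the landlord can get 328 next round, worth 0.49 × 328 = 160.72 now. The tenant offers 160.72 and keeps 400 − 160.72 = 239.28.
So by rejecting in round 1, the tenant gets 239.28 next round, worth 0.97 × 239.28 = 232.1016 now.
Offer 238 ≥ 232.1016, so the tenant accepts.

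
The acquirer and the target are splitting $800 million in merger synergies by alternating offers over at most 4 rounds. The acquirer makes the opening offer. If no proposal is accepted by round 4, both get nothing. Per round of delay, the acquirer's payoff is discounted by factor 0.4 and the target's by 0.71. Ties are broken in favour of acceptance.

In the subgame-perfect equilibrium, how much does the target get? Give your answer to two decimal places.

Round 4 (the target proposes): the acquirer will accept anything ≥ 0, so the target offers 0 and keeps 800.
Round 3 (the acquirer proposes): the target can get 800 next round, worth 0.71 × 800 = 568 now; the acquirer offers that and keeps 232.
Round 2 (the target proposes): the acquirer can get 232 next round, worth 0.4 × 232 = 92.8 now, so the target offers 92.8, keeping 707.2.
Round 1 (the acquirer proposes): the target can get 707.2 next round, worth 0.71 × 707.2 = 502.112 now, so the acquirer offers 502.112, keeping 297.888.

502.11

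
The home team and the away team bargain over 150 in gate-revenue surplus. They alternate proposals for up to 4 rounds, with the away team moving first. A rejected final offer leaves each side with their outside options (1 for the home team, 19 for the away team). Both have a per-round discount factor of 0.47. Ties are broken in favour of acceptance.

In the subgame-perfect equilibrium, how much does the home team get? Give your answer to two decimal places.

50.97

Solve by backward induction from round 4.
Round 4 (the home team proposes): the away team gets 19 if talks fail, so the home team offers 19 and keeps 131.
Round 3 (the away team proposes): the home team can get 131 next round, worth 0.47 × 131 = 61.57 now; the away team offers that and keeps 88.43.
Round 2 (the home team proposes): the away team can get 88.43 next round, worth 0.47 × 88.43 = 41.5621 now. The home team offers 41.5621 and keeps 150 − 41.5621 = 108.4379.
Round 1 (the away team proposes): the home team can get 108.4379 next round, worth 0.47 × 108.4379 = 50.965813 now, so the away team offers 50.965813, keeping 99.034187.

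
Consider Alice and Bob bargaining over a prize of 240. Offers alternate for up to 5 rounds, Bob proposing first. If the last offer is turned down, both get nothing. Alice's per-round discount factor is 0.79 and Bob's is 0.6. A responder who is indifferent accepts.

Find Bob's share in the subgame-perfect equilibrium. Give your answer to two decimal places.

Round 5 (Bob proposes): Alice will accept anything ≥ 0, so Bob offers 0 and keeps 240.
Round 4 (Alice proposes): Bob can get 240 next round, worth 0.6 × 240 = 144 now, so Alice offers 144, keeping 96.
Round 3 (Bob proposes): Alice can get 96 next round, worth 0.79 × 96 = 75.84 now, so Bob offers 75.84, keeping 164.16.
Round 2 (Alice proposes): Bob can get 164.16 next round, worth 0.6 × 164.16 = 98.496 now. Alice offers 98.496 and keeps 240 − 98.496 = 141.504.
Round 1 (Bob proposes): Alice can get 141.504 next round, worth 0.79 × 141.504 = 111.78816 now; Bob offers that and keeps 128.21184.

128.21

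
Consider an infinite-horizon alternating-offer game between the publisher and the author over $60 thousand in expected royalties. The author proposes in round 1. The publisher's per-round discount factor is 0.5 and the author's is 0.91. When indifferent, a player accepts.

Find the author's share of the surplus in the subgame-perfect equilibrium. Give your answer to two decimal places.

55.05

When the author proposes, the publisher accepts any offer worth at least 0.5 times what the publisher would get by proposing next round; and vice versa.
This gives x = 60 − 0.5y and y = 60 − 0.91x, where x and y are each side's share when it proposes.
Hence (1 − 0.5·0.91)x = 60(1 − 0.5), i.e. 0.545·x = 30.
x ≈ 55.0459; the publisher's share is 60 − x ≈ 4.9541.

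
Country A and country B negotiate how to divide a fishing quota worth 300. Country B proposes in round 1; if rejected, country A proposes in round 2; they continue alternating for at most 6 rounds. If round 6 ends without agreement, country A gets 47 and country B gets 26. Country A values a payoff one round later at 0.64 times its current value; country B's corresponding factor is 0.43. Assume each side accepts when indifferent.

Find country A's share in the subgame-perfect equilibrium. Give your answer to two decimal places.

152.84

Round 6 (country A proposes): country B gets 26 if talks fail, so country A offers 26 and keeps 274.
Round 5 (country B proposes): country A can get 274 next round, worth 0.64 × 274 = 175.36 now. Country B offers 175.36 and keeps 300 − 175.36 = 124.64.
Round 4 (country A proposes): country B can get 124.64 next round, worth 0.43 × 124.64 = 53.5952 now, so country A offers 53.5952, keeping 246.4048.
Round 3 (country B proposes): country A can get 246.4048 next round, worth 0.64 × 246.4048 = 157.699072 now; country B offers that and keeps 142.300928.
Round 2 (country A proposes): country B can get 142.300928 next round, worth 0.43 × 142.300928 = 61.18939904 now, so country A offers 61.18939904, keeping 238.81060096.
Round 1 (country B proposes): country A can get 238.81060096 next round, worth 0.64 × 238.81060096 = 152.8387846144 now; country B offers that and keeps 147.1612153856.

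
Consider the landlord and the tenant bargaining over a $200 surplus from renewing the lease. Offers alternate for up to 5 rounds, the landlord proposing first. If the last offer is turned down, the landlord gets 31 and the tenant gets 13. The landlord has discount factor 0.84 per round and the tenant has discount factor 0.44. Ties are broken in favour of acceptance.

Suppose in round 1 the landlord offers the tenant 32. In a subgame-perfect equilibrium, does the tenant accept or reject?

Accept

Round 5 (the landlord proposes): the tenant gets 13 if talks fail, so the landlord offers 13 and keeps 187.
Round 4 (the tenant proposes): the landlord can get 187 next round, worth 0.84 × 187 = 157.08 now, so the tenant offers 157.08, keeping 42.92.
Round 3 (the landlord proposes): the tenant can get 42.92 next round, worth 0.44 × 42.92 = 18.8848 now. The landlord offers 18.8848 and keeps 200 − 18.8848 = 181.1152.
Round 2 (the tenant proposes): the landlord can get 181.1152 next round, worth 0.84 × 181.1152 = 152.136768 now. The tenant offers 152.136768 and keeps 200 − 152.136768 = 47.863232.
So by rejecting in round 1, the tenant gets 47.863232 next round, worth 0.44 × 47.863232 = 21.05982208 now.
Offer 32 ≥ 21.05982208, so the tenant accepts.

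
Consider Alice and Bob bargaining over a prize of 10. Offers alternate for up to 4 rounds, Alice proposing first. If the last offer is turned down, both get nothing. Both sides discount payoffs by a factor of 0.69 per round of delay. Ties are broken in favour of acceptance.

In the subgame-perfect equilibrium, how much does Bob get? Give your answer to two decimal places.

5.42

Round 4 (Bob proposes): Alice will accept anything ≥ 0, so Bob offers 0 and keeps 10.
Round 3 (Alice proposes): Bob can get 10 next round, worth 0.69 × 10 = 6.9 now. Alice offers 6.9 and keeps 10 − 6.9 = 3.1.
Round 2 (Bob proposes): Alice can get 3.1 next round, worth 0.69 × 3.1 = 2.139 now, so Bob offers 2.139, keeping 7.861.
Round 1 (Alice proposes): Bob can get 7.861 next round, worth 0.69 × 7.861 = 5.42409 now. Alice offers 5.42409 and keeps 10 − 5.42409 = 4.57591.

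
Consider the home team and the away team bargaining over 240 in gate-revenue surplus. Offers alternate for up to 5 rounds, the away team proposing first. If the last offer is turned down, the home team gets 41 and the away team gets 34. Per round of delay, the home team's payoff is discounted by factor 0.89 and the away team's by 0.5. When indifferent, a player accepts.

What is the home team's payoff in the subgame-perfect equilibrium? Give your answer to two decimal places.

By backward induction:
Round 5 (the away team proposes): the home team gets 41 if talks fail, so the away team offers 41 and keeps 199.
Round 4 (the home team proposes): the away team can get 199 next round, worth 0.5 × 199 = 99.5 now. The home team offers 99.5 and keeps 240 − 99.5 = 140.5.
Round 3 (the away team proposes): the home team can get 140.5 next round, worth 0.89 × 140.5 = 125.045 now; the away team offers that and keeps 114.955.
Round 2 (the home team proposes): the away team can get 114.955 next round, worth 0.5 × 114.955 = 57.4775 now. The home team offers 57.4775 and keeps 240 − 57.4775 = 182.5225.
Round 1 (the away team proposes): the home team can get 182.5225 next round, worth 0.89 × 182.5225 = 162.445025 now, so the away team offers 162.445025, keeping 77.554975.

162.45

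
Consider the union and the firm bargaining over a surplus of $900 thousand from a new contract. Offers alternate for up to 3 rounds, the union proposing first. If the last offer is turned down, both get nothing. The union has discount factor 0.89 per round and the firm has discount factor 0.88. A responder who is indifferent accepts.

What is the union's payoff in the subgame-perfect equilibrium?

Round 3 (the union proposes): rejection yields 0 for the firm; the union offers 0 and keeps 900.
Round 2 (the firm proposes): the union can get 900 next round, worth 0.89 × 900 = 801 now, so the firm offers 801, keeping 99.
Round 1 (the union proposes): the firm can get 99 next round, worth 0.88 × 99 = 87.12 now, so the union offers 87.12, keeping 812.88.

812.88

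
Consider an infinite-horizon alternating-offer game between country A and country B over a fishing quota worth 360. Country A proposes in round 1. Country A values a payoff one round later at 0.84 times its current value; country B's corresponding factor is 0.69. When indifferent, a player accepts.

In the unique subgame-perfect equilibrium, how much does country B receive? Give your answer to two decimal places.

When country A proposes, country B accepts any offer worth at least 0.69 times what country B would get by proposing next round; and vice versa.
This gives x = 360 − 0.69y and y = 360 − 0.84x, where x and y are each side's share when it proposes.
Hence (1 − 0.69·0.84)x = 360(1 − 0.69), i.e. 0.4204·x = 111.6.
x ≈ 265.4615; country B's share is 360 − x ≈ 94.5385.

94.54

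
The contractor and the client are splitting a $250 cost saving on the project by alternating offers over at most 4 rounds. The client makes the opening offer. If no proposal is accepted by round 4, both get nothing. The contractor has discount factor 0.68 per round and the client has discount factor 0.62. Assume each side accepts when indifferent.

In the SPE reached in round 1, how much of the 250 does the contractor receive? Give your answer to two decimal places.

Round 4 (the contractor proposes): rejection yields 0 for the client; the contractor offers 0 and keeps 250.
Round 3 (the client proposes): the contractor can get 250 next round, worth 0.68 × 250 = 170 now; the client offers that and keeps 80.
Round 2 (the contractor proposes): the client can get 80 next round, worth 0.62 × 80 = 49.6 now, so the contractor offers 49.6, keeping 200.4.
Round 1 (the client proposes): the contractor can get 200.4 next round, worth 0.68 × 200.4 = 136.272 now. The client offers 136.272 and keeps 250 − 136.272 = 113.728.

136.27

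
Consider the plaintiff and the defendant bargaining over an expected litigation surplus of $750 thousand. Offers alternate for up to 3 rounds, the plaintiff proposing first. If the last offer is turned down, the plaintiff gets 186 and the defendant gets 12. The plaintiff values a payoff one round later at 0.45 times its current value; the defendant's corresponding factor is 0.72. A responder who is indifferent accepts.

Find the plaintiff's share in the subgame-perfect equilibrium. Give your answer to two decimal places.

Round 3 (the plaintiff proposes): the defendant gets 12 if talks fail, so the plaintiff offers 12 and keeps 738.
Round 2 (the defendant proposes): the plaintiff can get 738 next round, worth 0.45 × 738 = 332.1 now. The defendant offers 332.1 and keeps 750 − 332.1 = 417.9.
Round 1 (the plaintiff proposes): the defendant can get 417.9 next round, worth 0.72 × 417.9 = 300.888 now. The plaintiff offers 300.888 and keeps 750 − 300.888 = 449.112.

449.11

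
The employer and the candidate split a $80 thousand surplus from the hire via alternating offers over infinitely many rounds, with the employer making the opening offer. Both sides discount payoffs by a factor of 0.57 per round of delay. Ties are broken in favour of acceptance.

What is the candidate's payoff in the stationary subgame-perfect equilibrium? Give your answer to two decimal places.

29.04

When the employer proposes, the candidate accepts any offer worth at least 0.57 times what the candidate would get by proposing next round; and vice versa.
This gives x = 80 − 0.57y and y = 80 − 0.57x, where x and y are each side's share when it proposes.
Hence (1 − 0.57·0.57)x = 80(1 − 0.57), i.e. 0.6751·x = 34.4.
x ≈ 50.9554; the candidate's share is 80 − x ≈ 29.0446.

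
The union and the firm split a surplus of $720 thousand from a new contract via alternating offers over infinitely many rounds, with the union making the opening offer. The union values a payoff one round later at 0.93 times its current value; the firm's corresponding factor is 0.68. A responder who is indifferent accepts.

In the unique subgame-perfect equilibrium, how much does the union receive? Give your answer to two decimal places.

When the union proposes, the firm accepts any offer worth at least 0.68 times what the firm would get by proposing next round; and vice versa.
This gives x = 720 − 0.68y and y = 720 − 0.93x, where x and y are each side's share when it proposes.
Hence (1 − 0.68·0.93)x = 720(1 − 0.68), i.e. 0.3676·x = 230.4.
x ≈ 626.7682; the firm's share is 720 − x ≈ 93.2318.

626.77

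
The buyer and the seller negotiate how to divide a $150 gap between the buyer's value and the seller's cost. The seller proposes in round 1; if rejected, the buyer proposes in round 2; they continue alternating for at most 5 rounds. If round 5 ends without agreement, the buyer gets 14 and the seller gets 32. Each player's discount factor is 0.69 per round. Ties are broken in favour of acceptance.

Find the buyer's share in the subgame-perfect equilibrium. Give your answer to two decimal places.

Solve by backward induction from round 5.
Round 5 (the seller proposes): the buyer gets 14 if talks fail, so the seller offers 14 and keeps 136.
Round 4 (the buyer proposes): the seller can get 136 next round, worth 0.69 × 136 = 93.84 now; the buyer offers that and keeps 56.16.
Round 3 (the seller proposes): the buyer can get 56.16 next round, worth 0.69 × 56.16 = 38.7504 now; the seller offers that and keeps 111.2496.
Round 2 (the buyer proposes): the seller can get 111.2496 next round, worth 0.69 × 111.2496 = 76.762224 now, so the buyer offers 76.762224, keeping 73.237776.
Round 1 (the seller proposes): the buyer can get 73.237776 next round, worth 0.69 × 73.237776 = 50.53406544 now. The seller offers 50.53406544 and keeps 150 − 50.53406544 = 99.46593456.

50.53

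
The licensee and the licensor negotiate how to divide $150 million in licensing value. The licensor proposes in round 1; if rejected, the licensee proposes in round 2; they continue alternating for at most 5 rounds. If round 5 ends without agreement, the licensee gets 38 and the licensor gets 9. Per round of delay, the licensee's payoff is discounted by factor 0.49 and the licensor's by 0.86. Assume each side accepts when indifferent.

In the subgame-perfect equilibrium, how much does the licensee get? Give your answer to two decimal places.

21.37

By backward induction:
Round 5 (the licensor proposes): the licensee gets 38 if talks fail, so the licensor offers 38 and keeps 112.
Round 4 (the licensee proposes): the licensor can get 112 next round, worth 0.86 × 112 = 96.32 now. The licensee offers 96.32 and keeps 150 − 96.32 = 53.68.
Round 3 (the licensor proposes): the licensee can get 53.68 next round, worth 0.49 × 53.68 = 26.3032 now; the licensor offers that and keeps 123.6968.
Round 2 (the licensee proposes): the licensor can get 123.6968 next round, worth 0.86 × 123.6968 = 106.379248 now. The licensee offers 106.379248 and keeps 150 − 106.379248 = 43.620752.
Round 1 (the licensor proposes): the licensee can get 43.620752 next round, worth 0.49 × 43.620752 = 21.37416848 now, so the licensor offers 21.37416848, keeping 128.62583152.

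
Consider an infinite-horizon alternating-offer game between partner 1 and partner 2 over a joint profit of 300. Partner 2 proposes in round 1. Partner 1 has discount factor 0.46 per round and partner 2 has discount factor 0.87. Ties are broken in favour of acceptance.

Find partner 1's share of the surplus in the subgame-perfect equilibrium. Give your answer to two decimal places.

29.91

When partner 2 proposes, partner 1 accepts any offer worth at least 0.46 times what partner 1 would get by proposing next round; and vice versa.
This gives x = 300 − 0.46y and y = 300 − 0.87x, where x and y are each side's share when it proposes.
Hence (1 − 0.46·0.87)x = 300(1 − 0.46), i.e. 0.5998·x = 162.
x ≈ 270.0900; partner 1's share is 300 − x ≈ 29.9100.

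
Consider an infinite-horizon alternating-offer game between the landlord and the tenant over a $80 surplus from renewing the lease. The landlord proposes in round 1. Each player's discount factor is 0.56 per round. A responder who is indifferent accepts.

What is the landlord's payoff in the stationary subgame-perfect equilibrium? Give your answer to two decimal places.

51.28

Let x be the landlord's share when the landlord proposes and y be the tenant's share when the tenant proposes.
The tenant accepts iff offered ≥ 0.56·y, so x = 80 − 0.56y. Symmetrically y = 80 − 0.56x.
Substituting: x = 80 − 0.56(80 − 0.56x), giving x(1 − 0.56·0.56) = 80(1 − 0.56).
So x = 80 × 0.44 / 0.6864 ≈ 51.2821, and the tenant receives 80 − x ≈ 28.7179.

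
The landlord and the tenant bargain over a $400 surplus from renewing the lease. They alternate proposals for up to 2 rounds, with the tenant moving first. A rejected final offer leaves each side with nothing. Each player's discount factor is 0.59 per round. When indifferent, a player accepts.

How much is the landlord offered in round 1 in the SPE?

Round 2 (the landlord proposes): rejection yields 0 for the tenant; the landlord offers 0 and keeps 400.
Round 1 (the tenant proposes): the landlord can get 400 next round, worth 0.59 × 400 = 236 now; the tenant offers that and keeps 164.

236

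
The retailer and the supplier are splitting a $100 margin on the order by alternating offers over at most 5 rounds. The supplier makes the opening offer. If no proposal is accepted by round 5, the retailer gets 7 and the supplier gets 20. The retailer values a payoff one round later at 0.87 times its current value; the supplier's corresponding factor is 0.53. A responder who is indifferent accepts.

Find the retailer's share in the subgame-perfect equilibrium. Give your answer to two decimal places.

61.23

Round 5 (the supplier proposes): the retailer gets 7 if talks fail, so the supplier offers 7 and keeps 93.
Round 4 (the retailer proposes): the supplier can get 93 next round, worth 0.53 × 93 = 49.29 now; the retailer offers that and keeps 50.71.
Round 3 (the supplier proposes): the retailer can get 50.71 next round, worth 0.87 × 50.71 = 44.1177 now. The supplier offers 44.1177 and keeps 100 − 44.1177 = 55.8823.
Round 2 (the retailer proposes): the supplier can get 55.8823 next round, worth 0.53 × 55.8823 = 29.617619 now. The retailer offers 29.617619 and keeps 100 − 29.617619 = 70.382381.
Round 1 (the supplier proposes): the retailer can get 70.382381 next round, worth 0.87 × 70.382381 = 61.23267147 now, so the supplier offers 61.23267147, keeping 38.76732853.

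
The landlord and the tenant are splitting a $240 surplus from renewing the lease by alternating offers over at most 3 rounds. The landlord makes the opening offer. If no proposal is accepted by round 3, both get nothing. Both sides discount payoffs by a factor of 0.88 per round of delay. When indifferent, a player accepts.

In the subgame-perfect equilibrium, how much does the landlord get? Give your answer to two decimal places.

214.66

Round 3 (the landlord proposes): the tenant will accept anything ≥ 0, so the landlord offers 0 and keeps 240.
Round 2 (the tenant proposes): the landlord can get 240 next round, worth 0.88 × 240 = 211.2 now, so the tenant offers 211.2, keeping 28.8.
Round 1 (the landlord proposes): the tenant can get 28.8 next round, worth 0.88 × 28.8 = 25.344 now; the landlord offers that and keeps 214.656.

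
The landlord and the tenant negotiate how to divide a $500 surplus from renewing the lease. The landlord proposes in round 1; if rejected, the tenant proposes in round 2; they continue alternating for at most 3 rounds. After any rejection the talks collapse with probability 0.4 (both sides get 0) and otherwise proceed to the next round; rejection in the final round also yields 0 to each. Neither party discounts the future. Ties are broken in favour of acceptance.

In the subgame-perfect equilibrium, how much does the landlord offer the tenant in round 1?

By backward induction:
Round 3 (the landlord proposes): rejection yields 0 for the tenant; the landlord offers 0 and keeps 500.
Round 2 (the tenant proposes): rejecting gives the landlord an expected 0.6 × 500 = 300, so the tenant offers 300, keeping 200.
Round 1 (the landlord proposes): rejecting gives the tenant an expected 0.6 × 200 = 120. The landlord offers 120 and keeps 500 − 120 = 380.

120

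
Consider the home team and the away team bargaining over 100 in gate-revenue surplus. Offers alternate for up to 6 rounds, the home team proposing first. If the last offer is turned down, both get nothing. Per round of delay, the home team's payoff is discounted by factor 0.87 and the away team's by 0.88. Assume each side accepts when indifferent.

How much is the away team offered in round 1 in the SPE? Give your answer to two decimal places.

Round 6 (the away team proposes): the home team will accept anything ≥ 0, so the away team offers 0 and keeps 100.
Round 5 (the home team proposes): the away team can get 100 next round, worth 0.88 × 100 = 88 now; the home team offers that and keeps 12.
Round 4 (the away team proposes): the home team can get 12 next round, worth 0.87 × 12 = 10.44 now. The away team offers 10.44 and keeps 100 − 10.44 = 89.56.
Round 3 (the home team proposes): the away team can get 89.56 next round, worth 0.88 × 89.56 = 78.8128 now, so the home team offers 78.8128, keeping 21.1872.
Round 2 (the away team proposes): the home team can get 21.1872 next round, worth 0.87 × 21.1872 = 18.432864 now. The away team offers 18.432864 and keeps 100 − 18.432864 = 81.567136.
Round 1 (the home team proposes): the away team can get 81.567136 next round, worth 0.88 × 81.567136 = 71.77907968 now, so the home team offers 71.77907968, keeping 28.22092032.

71.78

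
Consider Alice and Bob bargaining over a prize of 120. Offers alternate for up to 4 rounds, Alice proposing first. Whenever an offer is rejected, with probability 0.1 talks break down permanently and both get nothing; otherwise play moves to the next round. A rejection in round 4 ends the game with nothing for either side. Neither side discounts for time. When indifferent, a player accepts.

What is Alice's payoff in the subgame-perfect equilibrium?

By backward induction:
Round 4 (Bob proposes): rejection yields 0 for Alice; Bob offers 0 and keeps 120.
Round 3 (Alice proposes): rejecting gives Bob an expected 0.9 × 120 = 108, so Alice offers 108, keeping 12.
Round 2 (Bob proposes): rejecting gives Alice an expected 0.9 × 12 = 10.8; Bob offers that and keeps 109.2.
Round 1 (Alice proposes): rejecting gives Bob an expected 0.9 × 109.2 = 98.28; Alice offers that and keeps 21.72.

21.72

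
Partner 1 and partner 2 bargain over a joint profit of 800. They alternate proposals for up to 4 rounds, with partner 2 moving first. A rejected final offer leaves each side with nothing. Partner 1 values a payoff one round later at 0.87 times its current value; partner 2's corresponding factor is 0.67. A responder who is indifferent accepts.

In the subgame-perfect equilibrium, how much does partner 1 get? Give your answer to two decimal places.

635.38

Round 4 (partner 1 proposes): rejection yields 0 for partner 2; partner 1 offers 0 and keeps 800.
Round 3 (partner 2 proposes): partner 1 can get 800 next round, worth 0.87 × 800 = 696 now. Partner 2 offers 696 and keeps 800 − 696 = 104.
Round 2 (partner 1 proposes): partner 2 can get 104 next round, worth 0.67 × 104 = 69.68 now. Partner 1 offers 69.68 and keeps 800 − 69.68 = 730.32.
Round 1 (partner 2 proposes): partner 1 can get 730.32 next round, worth 0.87 × 730.32 = 635.3784 now, so partner 2 offers 635.3784, keeping 164.6216.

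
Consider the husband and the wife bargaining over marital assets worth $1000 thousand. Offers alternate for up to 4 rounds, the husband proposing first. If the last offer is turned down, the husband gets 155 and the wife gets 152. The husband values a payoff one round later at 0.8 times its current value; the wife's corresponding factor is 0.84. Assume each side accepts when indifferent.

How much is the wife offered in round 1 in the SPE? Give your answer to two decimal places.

Round 4 (the wife proposes): the husband gets 155 if talks fail, so the wife offers 155 and keeps 845.
Round 3 (the husband proposes): the wife can get 845 next round, worth 0.84 × 845 = 709.8 now; the husband offers that and keeps 290.2.
Round 2 (the wife proposes): the husband can get 290.2 next round, worth 0.8 × 290.2 = 232.16 now, so the wife offers 232.16, keeping 767.84.
Round 1 (the husband proposes): the wife can get 767.84 next round, worth 0.84 × 767.84 = 644.9856 now. The husband offers 644.9856 and keeps 1000 − 644.9856 = 355.0144.

644.99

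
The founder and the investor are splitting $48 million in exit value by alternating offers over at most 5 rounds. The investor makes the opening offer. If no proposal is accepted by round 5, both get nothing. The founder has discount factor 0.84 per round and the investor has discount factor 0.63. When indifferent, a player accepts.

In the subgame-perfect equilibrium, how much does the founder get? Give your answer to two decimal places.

22.81

Round 5 (the investor proposes): the founder will accept anything ≥ 0, so the investor offers 0 and keeps 48.
Round 4 (the founder proposes): the investor can get 48 next round, worth 0.63 × 48 = 30.24 now. The founder offers 30.24 and keeps 48 − 30.24 = 17.76.
Round 3 (the investor proposes): the founder can get 17.76 next round, worth 0.84 × 17.76 = 14.9184 now; the investor offers that and keeps 33.0816.
Round 2 (the founder proposes): the investor can get 33.0816 next round, worth 0.63 × 33.0816 = 20.841408 now. The founder offers 20.841408 and keeps 48 − 20.841408 = 27.158592.
Round 1 (the investor proposes): the founder can get 27.158592 next round, worth 0.84 × 27.158592 = 22.81321728 now; the investor offers that and keeps 25.18678272.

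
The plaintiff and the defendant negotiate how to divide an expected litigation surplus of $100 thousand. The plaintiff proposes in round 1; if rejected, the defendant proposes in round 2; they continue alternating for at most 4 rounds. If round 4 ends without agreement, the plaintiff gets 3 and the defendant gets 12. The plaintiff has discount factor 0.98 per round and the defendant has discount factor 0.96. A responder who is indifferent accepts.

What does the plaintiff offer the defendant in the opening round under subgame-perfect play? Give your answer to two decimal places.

89.53

Round 4 (the defendant proposes): the plaintiff gets 3 if talks fail, so the defendant offers 3 and keeps 97.
Round 3 (the plaintiff proposes): the defendant can get 97 next round, worth 0.96 × 97 = 93.12 now, so the plaintiff offers 93.12, keeping 6.88.
Round 2 (the defendant proposes): the plaintiff can get 6.88 next round, worth 0.98 × 6.88 = 6.7424 now, so the defendant offers 6.7424, keeping 93.2576.
Round 1 (the plaintiff proposes): the defendant can get 93.2576 next round, worth 0.96 × 93.2576 = 89.527296 now; the plaintiff offers that and keeps 10.472704.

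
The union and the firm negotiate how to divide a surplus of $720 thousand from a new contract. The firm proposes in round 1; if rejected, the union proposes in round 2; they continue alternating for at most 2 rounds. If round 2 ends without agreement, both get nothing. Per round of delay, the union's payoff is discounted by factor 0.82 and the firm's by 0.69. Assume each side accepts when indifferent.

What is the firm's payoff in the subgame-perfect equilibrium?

Round 2 (the union proposes): rejection yields 0 for the firm; the union offers 0 and keeps 720.
Round 1 (the firm proposes): the union can get 720 next round, worth 0.82 × 720 = 590.4 now, so the firm offers 590.4, keeping 129.6.

129.6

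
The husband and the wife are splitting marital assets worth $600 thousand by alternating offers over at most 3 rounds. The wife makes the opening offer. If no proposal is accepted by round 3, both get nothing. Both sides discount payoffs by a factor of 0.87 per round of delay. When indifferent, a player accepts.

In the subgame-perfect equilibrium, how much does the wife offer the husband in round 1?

Work backward from the last round.
Round 3 (the wife proposes): the husband will accept anything ≥ 0, so the wife offers 0 and keeps 600.
Round 2 (the husband proposes): the wife can get 600 next round, worth 0.87 × 600 = 522 now; the husband offers that and keeps 78.
Round 1 (the wife proposes): the husband can get 78 next round, worth 0.87 × 78 = 67.86 now; the wife offers that and keeps 532.14.

67.86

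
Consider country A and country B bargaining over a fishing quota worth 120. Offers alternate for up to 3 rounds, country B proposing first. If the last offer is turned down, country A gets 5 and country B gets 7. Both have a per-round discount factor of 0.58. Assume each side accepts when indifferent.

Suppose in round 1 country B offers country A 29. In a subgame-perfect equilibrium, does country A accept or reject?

Reject

Work out country A's continuation value if the offer is rejected.
Round 3 (country B proposes): country A gets 5 if talks fail, so country B offers 5 and keeps 115.
Round 2 (country A proposes): country B can get 115 next round, worth 0.58 × 115 = 66.7 now, so country A offers 66.7, keeping 53.3.
So by rejecting in round 1, country A gets 53.3 next round, worth 0.58 × 53.3 = 30.914 now.
Offer 29 < 30.914, so country A rejects.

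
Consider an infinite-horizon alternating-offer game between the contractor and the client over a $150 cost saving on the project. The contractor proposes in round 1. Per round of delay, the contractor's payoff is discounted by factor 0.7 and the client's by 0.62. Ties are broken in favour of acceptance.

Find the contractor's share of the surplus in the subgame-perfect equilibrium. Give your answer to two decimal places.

Let x be the contractor's share when the contractor proposes and y be the client's share when the client proposes.
The client accepts iff offered ≥ 0.62·y, so x = 150 − 0.62y. Symmetrically y = 150 − 0.7x.
Substituting: x = 150 − 0.62(150 − 0.7x), giving x(1 − 0.7·0.62) = 150(1 − 0.62).
So x = 150 × 0.38 / 0.566 ≈ 100.7067, and the client receives 150 − x ≈ 49.2933.

100.71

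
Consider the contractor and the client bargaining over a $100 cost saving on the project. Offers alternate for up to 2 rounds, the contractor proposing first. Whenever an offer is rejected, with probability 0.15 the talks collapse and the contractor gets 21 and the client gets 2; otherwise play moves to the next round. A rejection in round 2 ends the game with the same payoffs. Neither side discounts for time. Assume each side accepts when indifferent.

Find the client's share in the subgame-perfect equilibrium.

Round 2 (the client proposes): the contractor gets 21 if talks fail, so the client offers 21 and keeps 79.
Round 1 (the contractor proposes): rejecting gives the client an expected 0.85 × 79 + 0.15 × 2 = 67.45. The contractor offers 67.45 and keeps 100 − 67.45 = 32.55.

67.45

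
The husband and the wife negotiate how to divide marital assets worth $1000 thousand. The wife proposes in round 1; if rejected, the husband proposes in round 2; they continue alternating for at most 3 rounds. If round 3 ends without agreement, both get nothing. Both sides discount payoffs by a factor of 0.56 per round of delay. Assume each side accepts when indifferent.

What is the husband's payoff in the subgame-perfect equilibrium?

Work backward from the last round.
Round 3 (the wife proposes): rejection yields 0 for the husband; the wife offers 0 and keeps 1000.
Round 2 (the husband proposes): the wife can get 1000 next round, worth 0.56 × 1000 = 560 now; the husband offers that and keeps 440.
Round 1 (the wife proposes): the husband can get 440 next round, worth 0.56 × 440 = 246.4 now; the wife offers that and keeps 753.6.

246.4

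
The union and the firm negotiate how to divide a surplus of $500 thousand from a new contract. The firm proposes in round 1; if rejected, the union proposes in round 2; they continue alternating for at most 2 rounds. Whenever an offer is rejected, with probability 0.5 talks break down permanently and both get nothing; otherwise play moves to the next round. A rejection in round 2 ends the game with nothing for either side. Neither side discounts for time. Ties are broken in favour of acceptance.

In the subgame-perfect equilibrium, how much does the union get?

By backward induction:
Round 2 (the union proposes): the firm will accept anything ≥ 0, so the union offers 0 and keeps 500.
Round 1 (the firm proposes): rejecting gives the union an expected 0.5 × 500 = 250, so the firm offers 250, keeping 250.

250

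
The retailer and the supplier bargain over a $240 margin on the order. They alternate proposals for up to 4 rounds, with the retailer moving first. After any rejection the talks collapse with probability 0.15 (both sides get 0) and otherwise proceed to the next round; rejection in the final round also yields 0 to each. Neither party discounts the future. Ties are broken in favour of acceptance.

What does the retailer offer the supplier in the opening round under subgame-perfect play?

By backward induction:
Round 4 (the supplier proposes): rejection yields 0 for the retailer; the supplier offers 0 and keeps 240.
Round 3 (the retailer proposes): rejecting gives the supplier an expected 0.85 × 240 = 204. The retailer offers 204 and keeps 240 − 204 = 36.
Round 2 (the supplier proposes): rejecting gives the retailer an expected 0.85 × 36 = 30.6; the supplier offers that and keeps 209.4.
Round 1 (the retailer proposes): rejecting gives the supplier an expected 0.85 × 209.4 = 177.99. The retailer offers 177.99 and keeps 240 − 177.99 = 62.01.

177.99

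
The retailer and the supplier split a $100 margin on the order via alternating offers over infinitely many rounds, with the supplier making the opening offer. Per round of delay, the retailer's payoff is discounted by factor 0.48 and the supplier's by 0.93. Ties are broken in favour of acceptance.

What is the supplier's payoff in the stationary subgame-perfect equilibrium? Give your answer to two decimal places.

In a stationary SPE each proposer offers the other exactly their discounted continuation value.
If the supplier keeps x when proposing and the retailer keeps y when proposing, then x = 100 − 0.48y and y = 100 − 0.93x.
Solving: x = 100(1 − 0.48) / (1 − 0.93·0.48) = 52 / 0.5536 ≈ 93.9306.
The retailer gets 100 − 93.9306 ≈ 6.0694.

93.93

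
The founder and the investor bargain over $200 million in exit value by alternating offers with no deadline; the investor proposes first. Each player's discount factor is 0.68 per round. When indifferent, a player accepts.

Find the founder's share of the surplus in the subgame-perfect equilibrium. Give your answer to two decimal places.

Let x be the investor's share when the investor proposes and y be the founder's share when the founder proposes.
The founder accepts iff offered ≥ 0.68·y, so x = 200 − 0.68y. Symmetrically y = 200 − 0.68x.
Substituting: x = 200 − 0.68(200 − 0.68x), giving x(1 − 0.68·0.68) = 200(1 − 0.68).
So x = 200 × 0.32 / 0.5376 ≈ 119.0476, and the founder receives 200 − x ≈ 80.9524.

80.95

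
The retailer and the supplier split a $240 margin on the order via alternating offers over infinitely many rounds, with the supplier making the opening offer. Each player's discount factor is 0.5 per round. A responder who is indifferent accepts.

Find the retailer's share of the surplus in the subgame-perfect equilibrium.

80

Let x be the supplier's share when the supplier proposes and y be the retailer's share when the retailer proposes.
The retailer accepts iff offered ≥ 0.5·y, so x = 240 − 0.5y. Symmetrically y = 240 − 0.5x.
Substituting: x = 240 − 0.5(240 − 0.5x), giving x(1 − 0.5·0.5) = 240(1 − 0.5).
So x = 240 × 0.5 / 0.75 = 160, and the retailer receives 240 − x = 80.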